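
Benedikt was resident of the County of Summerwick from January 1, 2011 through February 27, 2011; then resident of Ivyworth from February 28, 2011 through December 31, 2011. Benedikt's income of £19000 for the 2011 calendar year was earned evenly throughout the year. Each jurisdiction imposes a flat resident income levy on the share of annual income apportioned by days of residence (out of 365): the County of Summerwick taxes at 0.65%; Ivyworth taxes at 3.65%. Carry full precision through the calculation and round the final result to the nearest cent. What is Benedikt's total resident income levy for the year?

The County of Summerwick, January 1 – February 27, 2011: 58 days → £19000 × 0.65% × 58/365 = £19.6247
Ivyworth, February 28 – December 31, 2011: 307 days → £19000 × 3.65% × 307/365 = £583.3000
Total = £602.9247

£602.92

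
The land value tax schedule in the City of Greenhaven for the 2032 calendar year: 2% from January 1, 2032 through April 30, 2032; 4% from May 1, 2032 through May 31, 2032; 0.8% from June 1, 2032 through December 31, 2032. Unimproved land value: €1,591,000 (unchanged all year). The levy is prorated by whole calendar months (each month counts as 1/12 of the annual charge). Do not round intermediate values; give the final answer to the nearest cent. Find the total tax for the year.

January 1 – April 30, 2032: 4 months at 2% → €1,591,000 × 2% × 4/12 = €10,606.6667
May 1 – May 31, 2032: 1 month at 4% → €1,591,000 × 4% × 1/12 = €5,303.3333
June 1 – December 31, 2032: 7 months at 0.8% → €1,591,000 × 0.8% × 7/12 = €7,424.6667
Total = €23,334.6667

€23,334.67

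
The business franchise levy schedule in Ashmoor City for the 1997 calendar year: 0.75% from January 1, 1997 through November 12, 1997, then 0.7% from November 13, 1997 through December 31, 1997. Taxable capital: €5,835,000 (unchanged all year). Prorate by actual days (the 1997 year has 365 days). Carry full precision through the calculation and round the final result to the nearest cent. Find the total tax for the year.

January 1 – November 12, 1997: 316 days at 0.75% → €5,835,000 × 0.75% × 316/365 = €37,887.5342
November 13 – December 31, 1997: 49 days at 0.7% → €5,835,000 × 0.7% × 49/365 = €5,483.3014
Total = €43,370.8356

€43,370.84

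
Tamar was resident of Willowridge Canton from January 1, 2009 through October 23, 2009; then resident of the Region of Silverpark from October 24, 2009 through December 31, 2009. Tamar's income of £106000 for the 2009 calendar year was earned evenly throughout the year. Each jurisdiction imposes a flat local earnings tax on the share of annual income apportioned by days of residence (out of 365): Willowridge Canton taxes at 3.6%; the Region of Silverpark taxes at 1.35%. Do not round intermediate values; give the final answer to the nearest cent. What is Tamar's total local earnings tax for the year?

£3365.14

Willowridge Canton, January 1 – October 23, 2009: 296 days → £106000 × 3.6% × 296/365 = £3094.6192
The Region of Silverpark, October 24 – December 31, 2009: 69 days → £106000 × 1.35% × 69/365 = £270.5178
Total = £3365.1370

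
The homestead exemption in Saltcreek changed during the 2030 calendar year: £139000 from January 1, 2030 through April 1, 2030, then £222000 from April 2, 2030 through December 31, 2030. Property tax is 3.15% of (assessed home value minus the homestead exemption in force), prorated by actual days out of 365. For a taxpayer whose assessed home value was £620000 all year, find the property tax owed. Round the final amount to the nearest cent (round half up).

January 1 – April 1, 2030: 91 days, exemption £139000 → (£620000 − £139000) × 3.15% × 91/365 = £3777.4973
April 2 – December 31, 2030: 274 days, exemption £222000 → (£620000 − £222000) × 3.15% × 274/365 = £9411.3370
Total = £13188.8342

£13188.83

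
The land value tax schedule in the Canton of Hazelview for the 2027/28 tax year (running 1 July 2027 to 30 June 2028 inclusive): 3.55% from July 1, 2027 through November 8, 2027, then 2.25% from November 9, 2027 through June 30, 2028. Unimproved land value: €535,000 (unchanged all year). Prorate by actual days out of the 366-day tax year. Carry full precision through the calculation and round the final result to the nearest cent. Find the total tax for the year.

€14,526.86

July 1 – November 8, 2027: 131 days at 3.55% → €535,000 × 3.55% × 131/366 = €6,797.8620
November 9, 2027 – June 30, 2028: 235 days at 2.25% → €535,000 × 2.25% × 235/366 = €7,728.9959
Total = €14,526.8579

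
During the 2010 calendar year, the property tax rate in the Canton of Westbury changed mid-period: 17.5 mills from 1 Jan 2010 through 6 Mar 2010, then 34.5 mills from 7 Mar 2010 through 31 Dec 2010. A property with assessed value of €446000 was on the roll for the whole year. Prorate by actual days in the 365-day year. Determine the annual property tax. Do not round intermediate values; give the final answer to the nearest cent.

1 Jan – 6 Mar 2010: 65 days at 17.5 mills → €446000 × 1.75% × 65/365 = €1389.9315
7 Mar – 31 Dec 2010: 300 days at 34.5 mills → €446000 × 3.45% × 300/365 = €12646.8493
Total = €14036.7808

€14036.78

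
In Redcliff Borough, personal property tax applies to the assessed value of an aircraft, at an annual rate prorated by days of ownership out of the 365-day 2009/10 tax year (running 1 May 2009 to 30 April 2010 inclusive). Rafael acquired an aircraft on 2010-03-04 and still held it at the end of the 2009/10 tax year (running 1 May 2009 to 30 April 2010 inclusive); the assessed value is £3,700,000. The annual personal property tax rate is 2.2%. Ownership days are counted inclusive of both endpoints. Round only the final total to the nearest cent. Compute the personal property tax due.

£12,934.79

Days held (2010-03-04 to 2010-04-30): 58 out of 365
Tax = £3,700,000 × 2.2% × 58/365 = £12,934.7945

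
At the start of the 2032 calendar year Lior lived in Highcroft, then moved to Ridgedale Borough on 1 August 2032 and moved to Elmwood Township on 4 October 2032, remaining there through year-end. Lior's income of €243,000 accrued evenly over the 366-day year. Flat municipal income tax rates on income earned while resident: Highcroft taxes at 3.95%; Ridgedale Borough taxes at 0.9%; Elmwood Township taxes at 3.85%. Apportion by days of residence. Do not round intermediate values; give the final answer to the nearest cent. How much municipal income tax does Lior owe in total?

Highcroft, 1 January – 31 July 2032: 213 days → €243,000 × 3.95% × 213/366 = €5,586.0123
Ridgedale Borough, 1 August – 3 October 2032: 64 days → €243,000 × 0.9% × 64/366 = €382.4262
Elmwood Township, 4 October – 31 December 2032: 89 days → €243,000 × 3.85% × 89/366 = €2,274.9713
Total = €8,243.4098

€8,243.41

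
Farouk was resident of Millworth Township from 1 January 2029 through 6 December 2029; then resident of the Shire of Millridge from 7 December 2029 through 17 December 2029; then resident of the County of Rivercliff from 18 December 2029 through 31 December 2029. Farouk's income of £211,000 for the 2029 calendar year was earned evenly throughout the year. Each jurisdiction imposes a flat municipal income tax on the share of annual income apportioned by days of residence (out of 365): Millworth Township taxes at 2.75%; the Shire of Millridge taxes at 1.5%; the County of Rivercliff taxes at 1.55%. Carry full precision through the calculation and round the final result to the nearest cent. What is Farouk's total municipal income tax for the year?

£5,625.90

Millworth Township, 1 January – 6 December 2029: 340 days → £211,000 × 2.75% × 340/365 = £5,405.0685
The Shire of Millridge, 7 December – 17 December 2029: 11 days → £211,000 × 1.5% × 11/365 = £95.3836
The County of Rivercliff, 18 December – 31 December 2029: 14 days → £211,000 × 1.55% × 14/365 = £125.4438
Total = £5,625.8959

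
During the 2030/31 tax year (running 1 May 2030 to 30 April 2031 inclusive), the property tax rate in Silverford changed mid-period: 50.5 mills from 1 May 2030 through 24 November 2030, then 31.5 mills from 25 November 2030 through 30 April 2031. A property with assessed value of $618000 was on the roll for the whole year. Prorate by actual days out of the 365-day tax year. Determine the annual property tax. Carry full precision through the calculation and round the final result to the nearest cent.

$26158.33

1 May – 24 November 2030: 208 days at 50.5 mills → $618000 × 5.05% × 208/365 = $17784.8548
25 November 2030 – 30 April 2031: 157 days at 31.5 mills → $618000 × 3.15% × 157/365 = $8373.4767
Total = $26158.3315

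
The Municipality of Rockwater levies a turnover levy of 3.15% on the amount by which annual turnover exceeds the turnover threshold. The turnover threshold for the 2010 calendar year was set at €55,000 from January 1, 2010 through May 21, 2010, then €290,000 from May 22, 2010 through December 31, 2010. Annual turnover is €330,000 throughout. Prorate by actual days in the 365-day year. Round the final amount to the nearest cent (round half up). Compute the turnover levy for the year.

€4,119.60

January 1 – May 21, 2010: 141 days, exemption €55,000 → (€330,000 − €55,000) × 3.15% × 141/365 = €3,346.3356
May 22 – December 31, 2010: 224 days, exemption €290,000 → (€330,000 − €290,000) × 3.15% × 224/365 = €773.2603
Total = €4,119.5959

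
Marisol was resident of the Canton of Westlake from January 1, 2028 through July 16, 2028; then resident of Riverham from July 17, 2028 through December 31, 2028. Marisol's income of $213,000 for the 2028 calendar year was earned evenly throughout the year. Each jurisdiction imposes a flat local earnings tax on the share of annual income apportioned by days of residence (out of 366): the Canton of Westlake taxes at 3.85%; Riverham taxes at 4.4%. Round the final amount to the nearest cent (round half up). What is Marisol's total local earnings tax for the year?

The Canton of Westlake, January 1 – July 16, 2028: 198 days → $213,000 × 3.85% × 198/366 = $4,436.3361
Riverham, July 17 – December 31, 2028: 168 days → $213,000 × 4.4% × 168/366 = $4,301.9016
Total = $8,738.2377

$8,738.24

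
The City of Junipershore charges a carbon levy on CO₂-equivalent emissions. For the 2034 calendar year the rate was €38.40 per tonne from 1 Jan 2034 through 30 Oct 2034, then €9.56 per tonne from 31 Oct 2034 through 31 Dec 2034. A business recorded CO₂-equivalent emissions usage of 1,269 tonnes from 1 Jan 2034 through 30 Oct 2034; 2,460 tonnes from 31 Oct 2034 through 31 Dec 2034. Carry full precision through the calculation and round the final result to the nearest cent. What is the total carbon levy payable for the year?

1 Jan – 30 Oct 2034: 1,269 tonnes at €38.40/tonne → €48,729.60
31 Oct – 31 Dec 2034: 2,460 tonnes at €9.56/tonne → €23,517.60

€72,247.20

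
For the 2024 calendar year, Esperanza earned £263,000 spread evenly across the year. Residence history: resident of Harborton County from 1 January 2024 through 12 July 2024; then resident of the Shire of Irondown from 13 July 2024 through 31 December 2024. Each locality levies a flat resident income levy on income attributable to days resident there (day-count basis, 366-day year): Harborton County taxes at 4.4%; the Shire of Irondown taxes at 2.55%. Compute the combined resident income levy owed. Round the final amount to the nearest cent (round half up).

£9,285.48

Harborton County, 1 January – 12 July 2024: 194 days → £263,000 × 4.4% × 194/366 = £6,133.7923
The Shire of Irondown, 13 July – 31 December 2024: 172 days → £263,000 × 2.55% × 172/366 = £3,151.6885
Total = £9,285.4809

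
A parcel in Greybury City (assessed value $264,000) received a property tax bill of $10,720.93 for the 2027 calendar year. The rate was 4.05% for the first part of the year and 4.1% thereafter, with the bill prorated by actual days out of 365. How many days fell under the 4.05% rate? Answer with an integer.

Let d = days at the first rate; then 365 − d days at the second rate.
$264,000 × [4.05%·d + 4.1%·(365−d)] / 365 = $10,720.93
Solving gives d = 285, so the new rate took effect on 13 October 2027.

285 days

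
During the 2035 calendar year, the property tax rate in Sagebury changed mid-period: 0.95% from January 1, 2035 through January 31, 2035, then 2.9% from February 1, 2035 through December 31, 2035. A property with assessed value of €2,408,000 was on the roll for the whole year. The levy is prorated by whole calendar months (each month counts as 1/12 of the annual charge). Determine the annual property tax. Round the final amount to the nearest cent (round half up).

January 1 – January 31, 2035: 1 month at 0.95% → €2,408,000 × 0.95% × 1/12 = €1,906.3333
February 1 – December 31, 2035: 11 months at 2.9% → €2,408,000 × 2.9% × 11/12 = €64,012.6667
Total = €65,919.0000

€65,919.00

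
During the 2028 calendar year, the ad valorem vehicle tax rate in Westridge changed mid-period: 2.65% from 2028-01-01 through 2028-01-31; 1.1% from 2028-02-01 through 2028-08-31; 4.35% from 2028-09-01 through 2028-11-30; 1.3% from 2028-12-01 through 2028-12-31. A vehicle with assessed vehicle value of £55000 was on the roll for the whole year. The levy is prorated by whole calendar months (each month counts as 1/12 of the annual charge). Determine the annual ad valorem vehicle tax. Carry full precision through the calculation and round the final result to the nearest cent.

2028-01-01 to 2028-01-31: 1 month at 2.65% → £55000 × 2.65% × 1/12 = £121.4583
2028-02-01 to 2028-08-31: 7 months at 1.1% → £55000 × 1.1% × 7/12 = £352.9167
2028-09-01 to 2028-11-30: 3 months at 4.35% → £55000 × 4.35% × 3/12 = £598.1250
2028-12-01 to 2028-12-31: 1 month at 1.3% → £55000 × 1.3% × 1/12 = £59.5833
Total = £1132.0833

£1132.08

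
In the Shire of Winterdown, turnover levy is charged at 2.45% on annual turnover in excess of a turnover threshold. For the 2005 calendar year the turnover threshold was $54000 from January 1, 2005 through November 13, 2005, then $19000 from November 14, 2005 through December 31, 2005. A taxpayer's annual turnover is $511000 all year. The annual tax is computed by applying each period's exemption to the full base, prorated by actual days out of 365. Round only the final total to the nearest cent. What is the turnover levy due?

$11309.27

January 1 – November 13, 2005: 317 days, exemption $54000 → ($511000 − $54000) × 2.45% × 317/365 = $9724.0836
November 14 – December 31, 2005: 48 days, exemption $19000 → ($511000 − $19000) × 2.45% × 48/365 = $1585.1836
Total = $11309.2671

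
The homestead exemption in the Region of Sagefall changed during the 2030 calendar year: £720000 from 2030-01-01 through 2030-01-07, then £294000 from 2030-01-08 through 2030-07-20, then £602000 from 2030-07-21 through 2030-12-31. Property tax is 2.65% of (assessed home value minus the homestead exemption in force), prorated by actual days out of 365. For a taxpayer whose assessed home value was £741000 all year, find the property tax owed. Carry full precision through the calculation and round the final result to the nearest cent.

2030-01-01 to 2030-01-07: 7 days, exemption £720000 → (£741000 − £720000) × 2.65% × 7/365 = £10.6726
2030-01-08 to 2030-07-20: 194 days, exemption £294000 → (£741000 − £294000) × 2.65% × 194/365 = £6295.9644
2030-07-21 to 2030-12-31: 164 days, exemption £602000 → (£741000 − £602000) × 2.65% × 164/365 = £1655.0521
Total = £7961.6890

£7961.69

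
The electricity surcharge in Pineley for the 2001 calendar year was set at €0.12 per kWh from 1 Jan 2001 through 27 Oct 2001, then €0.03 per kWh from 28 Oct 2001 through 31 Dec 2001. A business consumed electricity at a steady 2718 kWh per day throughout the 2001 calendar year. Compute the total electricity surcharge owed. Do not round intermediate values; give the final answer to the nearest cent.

1 Jan – 27 Oct 2001: 300 days × 2718 kWh/day = 815,400 kWh at €0.12/kWh → €97,848.00
28 Oct – 31 Dec 2001: 65 days × 2718 kWh/day = 176,670 kWh at €0.03/kWh → €5,300.10

€103,148.10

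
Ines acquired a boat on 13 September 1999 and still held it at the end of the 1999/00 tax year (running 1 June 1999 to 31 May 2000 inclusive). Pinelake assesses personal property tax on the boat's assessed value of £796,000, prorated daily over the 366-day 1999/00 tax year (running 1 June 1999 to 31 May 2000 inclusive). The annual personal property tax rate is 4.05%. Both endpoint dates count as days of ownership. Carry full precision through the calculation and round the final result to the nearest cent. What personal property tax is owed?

Days held (13 September 1999 – 31 May 2000): 262 out of 366
Tax = £796,000 × 4.05% × 262/366 = £23,077.4754

£23,077.48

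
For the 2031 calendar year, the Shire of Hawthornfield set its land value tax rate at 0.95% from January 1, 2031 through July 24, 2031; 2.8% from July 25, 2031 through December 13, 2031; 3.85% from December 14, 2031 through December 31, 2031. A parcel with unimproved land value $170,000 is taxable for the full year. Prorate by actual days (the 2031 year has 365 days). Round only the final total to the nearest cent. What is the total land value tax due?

$3,081.66

January 1 – July 24, 2031: 205 days at 0.95% → $170,000 × 0.95% × 205/365 = $907.0548
July 25 – December 13, 2031: 142 days at 2.8% → $170,000 × 2.8% × 142/365 = $1,851.8356
December 14 – December 31, 2031: 18 days at 3.85% → $170,000 × 3.85% × 18/365 = $322.7671
Total = $3,081.6575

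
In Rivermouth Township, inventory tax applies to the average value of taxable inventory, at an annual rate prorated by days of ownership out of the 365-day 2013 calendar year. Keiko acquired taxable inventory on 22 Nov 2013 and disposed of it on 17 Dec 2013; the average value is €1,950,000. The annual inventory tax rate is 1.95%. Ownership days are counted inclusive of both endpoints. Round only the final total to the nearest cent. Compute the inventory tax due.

€2,708.63

Days held (22 Nov – 17 Dec 2013): 26 out of 365
Tax = €1,950,000 × 1.95% × 26/365 = €2,708.6301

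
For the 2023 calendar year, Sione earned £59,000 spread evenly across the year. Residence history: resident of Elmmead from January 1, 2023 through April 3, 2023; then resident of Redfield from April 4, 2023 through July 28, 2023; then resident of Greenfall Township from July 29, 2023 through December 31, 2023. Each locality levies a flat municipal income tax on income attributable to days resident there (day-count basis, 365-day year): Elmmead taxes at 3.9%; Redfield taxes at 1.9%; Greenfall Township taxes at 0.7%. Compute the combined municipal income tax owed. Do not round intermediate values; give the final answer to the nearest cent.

Elmmead, January 1 – April 3, 2023: 93 days → £59,000 × 3.9% × 93/365 = £586.2822
Redfield, April 4 – July 28, 2023: 116 days → £59,000 × 1.9% × 116/365 = £356.2630
Greenfall Township, July 29 – December 31, 2023: 156 days → £59,000 × 0.7% × 156/365 = £176.5151
Total = £1,119.0603

£1,119.06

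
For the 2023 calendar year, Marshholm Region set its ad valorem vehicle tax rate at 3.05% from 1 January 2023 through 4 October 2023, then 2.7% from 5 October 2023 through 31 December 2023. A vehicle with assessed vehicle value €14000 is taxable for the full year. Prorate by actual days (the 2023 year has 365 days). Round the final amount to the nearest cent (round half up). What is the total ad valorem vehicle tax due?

1 January – 4 October 2023: 277 days at 3.05% → €14000 × 3.05% × 277/365 = €324.0521
5 October – 31 December 2023: 88 days at 2.7% → €14000 × 2.7% × 88/365 = €91.1342
Total = €415.1863

€415.19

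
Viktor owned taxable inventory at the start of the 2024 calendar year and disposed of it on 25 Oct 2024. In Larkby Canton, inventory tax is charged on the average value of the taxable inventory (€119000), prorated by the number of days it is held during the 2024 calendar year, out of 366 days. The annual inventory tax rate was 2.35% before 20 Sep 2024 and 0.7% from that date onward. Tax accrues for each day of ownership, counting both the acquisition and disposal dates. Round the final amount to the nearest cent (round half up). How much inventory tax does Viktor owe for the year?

1 Jan – 19 Sep 2024: 263 days at 2.35% → €119000 × 2.35% × 263/366 = €2009.5068
20 Sep – 25 Oct 2024: 36 days at 0.7% → €119000 × 0.7% × 36/366 = €81.9344
Total = €2091.4413

€2091.44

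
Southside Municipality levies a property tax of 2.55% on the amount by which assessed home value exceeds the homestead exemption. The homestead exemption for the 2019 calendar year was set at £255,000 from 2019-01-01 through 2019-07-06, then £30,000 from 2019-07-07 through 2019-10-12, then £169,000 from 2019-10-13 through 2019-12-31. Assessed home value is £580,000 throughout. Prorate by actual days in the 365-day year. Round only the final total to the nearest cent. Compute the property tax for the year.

2019-01-01 to 2019-07-06: 187 days, exemption £255,000 → (£580,000 − £255,000) × 2.55% × 187/365 = £4,245.9247
2019-07-07 to 2019-10-12: 98 days, exemption £30,000 → (£580,000 − £30,000) × 2.55% × 98/365 = £3,765.6164
2019-10-13 to 2019-12-31: 80 days, exemption £169,000 → (£580,000 − £169,000) × 2.55% × 80/365 = £2,297.0959
Total = £10,308.6370

£10,308.64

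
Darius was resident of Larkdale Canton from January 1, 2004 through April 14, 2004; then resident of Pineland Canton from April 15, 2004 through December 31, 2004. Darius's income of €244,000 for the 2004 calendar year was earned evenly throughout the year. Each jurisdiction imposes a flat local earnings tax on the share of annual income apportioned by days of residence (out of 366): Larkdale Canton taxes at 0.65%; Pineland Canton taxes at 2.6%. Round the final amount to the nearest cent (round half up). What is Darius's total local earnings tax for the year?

Larkdale Canton, January 1 – April 14, 2004: 105 days → €244,000 × 0.65% × 105/366 = €455.0000
Pineland Canton, April 15 – December 31, 2004: 261 days → €244,000 × 2.6% × 261/366 = €4,524.0000
Total = €4,979.0000

€4,979.00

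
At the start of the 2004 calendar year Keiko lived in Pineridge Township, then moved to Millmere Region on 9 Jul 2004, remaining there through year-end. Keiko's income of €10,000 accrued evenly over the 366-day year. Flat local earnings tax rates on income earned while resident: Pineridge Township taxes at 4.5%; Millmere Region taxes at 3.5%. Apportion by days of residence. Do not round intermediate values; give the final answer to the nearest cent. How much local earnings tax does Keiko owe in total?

Pineridge Township, 1 Jan – 8 Jul 2004: 190 days → €10,000 × 4.5% × 190/366 = €233.6066
Millmere Region, 9 Jul – 31 Dec 2004: 176 days → €10,000 × 3.5% × 176/366 = €168.3060
Total = €401.9126

€401.91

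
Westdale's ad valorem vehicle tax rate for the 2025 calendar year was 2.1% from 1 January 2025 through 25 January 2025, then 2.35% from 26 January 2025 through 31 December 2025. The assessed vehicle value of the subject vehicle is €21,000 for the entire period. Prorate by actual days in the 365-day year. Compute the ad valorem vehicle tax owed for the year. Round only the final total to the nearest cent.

€489.90

1 January – 25 January 2025: 25 days at 2.1% → €21,000 × 2.1% × 25/365 = €30.2055
26 January – 31 December 2025: 340 days at 2.35% → €21,000 × 2.35% × 340/365 = €459.6986
Total = €489.9041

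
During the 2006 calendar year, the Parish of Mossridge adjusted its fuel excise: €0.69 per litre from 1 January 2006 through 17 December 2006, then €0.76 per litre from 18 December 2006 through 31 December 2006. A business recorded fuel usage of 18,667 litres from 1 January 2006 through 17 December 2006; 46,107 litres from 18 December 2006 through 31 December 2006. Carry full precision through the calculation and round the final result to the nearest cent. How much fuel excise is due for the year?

1 January – 17 December 2006: 18,667 litres at €0.69/litre → €12880.23
18 December – 31 December 2006: 46,107 litres at €0.76/litre → €35041.32

€47921.55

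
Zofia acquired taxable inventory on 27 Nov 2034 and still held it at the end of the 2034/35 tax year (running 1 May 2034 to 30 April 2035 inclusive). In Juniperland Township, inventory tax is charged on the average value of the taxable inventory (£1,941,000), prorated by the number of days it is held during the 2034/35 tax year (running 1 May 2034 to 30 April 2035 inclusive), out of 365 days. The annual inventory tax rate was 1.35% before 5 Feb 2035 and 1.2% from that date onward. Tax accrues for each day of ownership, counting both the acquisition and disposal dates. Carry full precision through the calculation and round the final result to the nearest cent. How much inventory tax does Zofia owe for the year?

£10,449.49

27 Nov 2034 – 4 Feb 2035: 70 days at 1.35% → £1,941,000 × 1.35% × 70/365 = £5,025.3288
5 Feb – 30 Apr 2035: 85 days at 1.2% → £1,941,000 × 1.2% × 85/365 = £5,424.1644
Total = £10,449.4932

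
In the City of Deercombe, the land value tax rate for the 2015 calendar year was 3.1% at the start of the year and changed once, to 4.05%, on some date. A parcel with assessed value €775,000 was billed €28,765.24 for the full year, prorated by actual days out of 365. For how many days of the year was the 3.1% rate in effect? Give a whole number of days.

130 days

Let d = days at the first rate; then 365 − d days at the second rate.
€775,000 × [3.1%·d + 4.05%·(365−d)] / 365 = €28,765.24
Solving gives d = 130, so the new rate took effect on 11 May 2015.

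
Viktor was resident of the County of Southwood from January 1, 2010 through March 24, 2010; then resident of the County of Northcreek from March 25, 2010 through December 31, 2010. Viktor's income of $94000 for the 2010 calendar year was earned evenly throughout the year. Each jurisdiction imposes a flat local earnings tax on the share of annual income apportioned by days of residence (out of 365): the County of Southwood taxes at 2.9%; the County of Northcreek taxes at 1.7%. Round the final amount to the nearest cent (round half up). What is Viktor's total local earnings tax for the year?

$1854.50

The County of Southwood, January 1 – March 24, 2010: 83 days → $94000 × 2.9% × 83/365 = $619.8849
The County of Northcreek, March 25 – December 31, 2010: 282 days → $94000 × 1.7% × 282/365 = $1234.6192
Total = $1854.5041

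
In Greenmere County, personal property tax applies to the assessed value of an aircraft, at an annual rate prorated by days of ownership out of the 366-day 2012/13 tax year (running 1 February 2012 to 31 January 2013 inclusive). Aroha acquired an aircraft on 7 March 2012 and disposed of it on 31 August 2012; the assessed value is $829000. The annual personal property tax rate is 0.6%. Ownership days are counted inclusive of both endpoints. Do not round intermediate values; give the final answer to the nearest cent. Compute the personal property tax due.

$2419.05

Days held (7 March – 31 August 2012): 178 out of 366
Tax = $829000 × 0.6% × 178/366 = $2419.0492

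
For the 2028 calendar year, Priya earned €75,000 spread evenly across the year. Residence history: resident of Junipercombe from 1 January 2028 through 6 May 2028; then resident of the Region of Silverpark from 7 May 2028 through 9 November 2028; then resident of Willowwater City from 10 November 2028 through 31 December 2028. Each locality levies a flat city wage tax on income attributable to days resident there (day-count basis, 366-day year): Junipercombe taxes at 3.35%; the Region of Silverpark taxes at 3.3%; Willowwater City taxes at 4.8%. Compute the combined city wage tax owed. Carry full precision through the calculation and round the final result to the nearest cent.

Junipercombe, 1 January – 6 May 2028: 127 days → €75,000 × 3.35% × 127/366 = €871.8238
The Region of Silverpark, 7 May – 9 November 2028: 187 days → €75,000 × 3.3% × 187/366 = €1,264.5492
Willowwater City, 10 November – 31 December 2028: 52 days → €75,000 × 4.8% × 52/366 = €511.4754
Total = €2,647.8484

€2,647.85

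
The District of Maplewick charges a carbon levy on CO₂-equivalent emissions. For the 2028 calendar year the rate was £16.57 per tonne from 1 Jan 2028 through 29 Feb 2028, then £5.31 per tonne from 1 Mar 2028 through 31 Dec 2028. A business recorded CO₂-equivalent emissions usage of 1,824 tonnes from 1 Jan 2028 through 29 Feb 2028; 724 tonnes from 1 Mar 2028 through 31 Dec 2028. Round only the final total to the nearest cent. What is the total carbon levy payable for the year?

£34068.12

1 Jan – 29 Feb 2028: 1,824 tonnes at £16.57/tonne → £30223.68
1 Mar – 31 Dec 2028: 724 tonnes at £5.31/tonne → £3844.44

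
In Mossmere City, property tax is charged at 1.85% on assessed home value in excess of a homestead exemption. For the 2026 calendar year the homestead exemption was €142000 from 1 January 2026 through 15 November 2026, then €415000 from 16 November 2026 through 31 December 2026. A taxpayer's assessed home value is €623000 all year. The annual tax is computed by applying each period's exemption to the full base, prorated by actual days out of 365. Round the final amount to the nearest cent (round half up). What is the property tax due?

1 January – 15 November 2026: 319 days, exemption €142000 → (€623000 − €142000) × 1.85% × 319/365 = €7777.0452
16 November – 31 December 2026: 46 days, exemption €415000 → (€623000 − €415000) × 1.85% × 46/365 = €484.9534
Total = €8261.9986

€8262.00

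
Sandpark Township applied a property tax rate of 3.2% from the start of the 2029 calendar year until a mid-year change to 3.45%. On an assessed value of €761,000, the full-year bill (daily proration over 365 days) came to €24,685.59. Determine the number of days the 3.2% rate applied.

Let d = days at the first rate; then 365 − d days at the second rate.
€761,000 × [3.2%·d + 3.45%·(365−d)] / 365 = €24,685.59
Solving gives d = 301, so the new rate took effect on October 29, 2029.

301 days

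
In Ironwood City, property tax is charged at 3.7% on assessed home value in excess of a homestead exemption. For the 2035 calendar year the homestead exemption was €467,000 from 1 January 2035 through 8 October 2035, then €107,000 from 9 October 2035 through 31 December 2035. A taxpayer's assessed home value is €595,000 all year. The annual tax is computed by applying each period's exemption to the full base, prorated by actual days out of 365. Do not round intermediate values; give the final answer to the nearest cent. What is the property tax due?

1 January – 8 October 2035: 281 days, exemption €467,000 → (€595,000 − €467,000) × 3.7% × 281/365 = €3,646.0712
9 October – 31 December 2035: 84 days, exemption €107,000 → (€595,000 − €107,000) × 3.7% × 84/365 = €4,155.3534
Total = €7,801.4247

€7,801.42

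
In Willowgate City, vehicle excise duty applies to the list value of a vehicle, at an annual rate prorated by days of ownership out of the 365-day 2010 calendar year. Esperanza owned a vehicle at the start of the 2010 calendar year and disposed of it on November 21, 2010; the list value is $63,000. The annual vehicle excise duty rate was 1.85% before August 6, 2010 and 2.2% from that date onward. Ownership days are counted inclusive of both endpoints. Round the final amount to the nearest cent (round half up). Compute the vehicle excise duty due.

$1,103.02

January 1 – August 5, 2010: 217 days at 1.85% → $63,000 × 1.85% × 217/365 = $692.9137
August 6 – November 21, 2010: 108 days at 2.2% → $63,000 × 2.2% × 108/365 = $410.1041
Total = $1,103.0178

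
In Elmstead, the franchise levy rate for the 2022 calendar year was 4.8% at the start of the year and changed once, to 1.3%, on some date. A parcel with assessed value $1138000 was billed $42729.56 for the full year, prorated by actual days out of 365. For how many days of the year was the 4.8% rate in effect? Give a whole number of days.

Let d = days at the first rate; then 365 − d days at the second rate.
$1138000 × [4.8%·d + 1.3%·(365−d)] / 365 = $42729.56
Solving gives d = 256, so the new rate took effect on September 14, 2022.

256 days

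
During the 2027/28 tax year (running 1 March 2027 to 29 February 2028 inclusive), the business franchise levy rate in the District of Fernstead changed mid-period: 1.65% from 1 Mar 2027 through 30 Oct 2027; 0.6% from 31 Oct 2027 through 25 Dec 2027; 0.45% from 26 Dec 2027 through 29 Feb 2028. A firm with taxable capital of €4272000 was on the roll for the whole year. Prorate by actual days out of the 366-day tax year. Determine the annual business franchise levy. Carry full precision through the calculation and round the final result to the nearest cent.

€54380.46

1 Mar – 30 Oct 2027: 244 days at 1.65% → €4272000 × 1.65% × 244/366 = €46992.0000
31 Oct – 25 Dec 2027: 56 days at 0.6% → €4272000 × 0.6% × 56/366 = €3921.8361
26 Dec 2027 – 29 Feb 2028: 66 days at 0.45% → €4272000 × 0.45% × 66/366 = €3466.6230
Total = €54380.4590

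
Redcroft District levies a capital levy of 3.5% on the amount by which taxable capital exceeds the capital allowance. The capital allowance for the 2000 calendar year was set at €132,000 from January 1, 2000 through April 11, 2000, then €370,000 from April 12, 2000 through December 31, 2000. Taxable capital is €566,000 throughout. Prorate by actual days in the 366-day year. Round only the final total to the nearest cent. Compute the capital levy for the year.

January 1 – April 11, 2000: 102 days, exemption €132,000 → (€566,000 − €132,000) × 3.5% × 102/366 = €4,233.2787
April 12 – December 31, 2000: 264 days, exemption €370,000 → (€566,000 − €370,000) × 3.5% × 264/366 = €4,948.1967
Total = €9,181.4754

€9,181.48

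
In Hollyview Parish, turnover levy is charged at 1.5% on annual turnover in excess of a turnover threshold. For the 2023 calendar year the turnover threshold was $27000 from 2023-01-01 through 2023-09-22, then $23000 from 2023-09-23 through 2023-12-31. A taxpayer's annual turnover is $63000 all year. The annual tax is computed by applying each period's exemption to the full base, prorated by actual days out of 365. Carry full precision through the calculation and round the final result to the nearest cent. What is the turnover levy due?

$556.44

2023-01-01 to 2023-09-22: 265 days, exemption $27000 → ($63000 − $27000) × 1.5% × 265/365 = $392.0548
2023-09-23 to 2023-12-31: 100 days, exemption $23000 → ($63000 − $23000) × 1.5% × 100/365 = $164.3836
Total = $556.4384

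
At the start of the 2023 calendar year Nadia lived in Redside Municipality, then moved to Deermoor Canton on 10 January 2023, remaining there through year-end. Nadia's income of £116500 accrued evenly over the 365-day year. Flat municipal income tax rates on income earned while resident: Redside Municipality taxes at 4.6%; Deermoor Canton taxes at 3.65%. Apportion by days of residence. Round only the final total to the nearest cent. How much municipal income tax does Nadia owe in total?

£4279.54

Redside Municipality, 1 January – 9 January 2023: 9 days → £116500 × 4.6% × 9/365 = £132.1397
Deermoor Canton, 10 January – 31 December 2023: 356 days → £116500 × 3.65% × 356/365 = £4147.4000
Total = £4279.5397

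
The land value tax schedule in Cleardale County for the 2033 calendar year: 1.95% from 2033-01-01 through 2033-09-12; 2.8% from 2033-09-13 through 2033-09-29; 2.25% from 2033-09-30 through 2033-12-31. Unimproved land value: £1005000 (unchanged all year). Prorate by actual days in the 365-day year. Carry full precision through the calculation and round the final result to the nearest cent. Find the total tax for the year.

2033-01-01 to 2033-09-12: 255 days at 1.95% → £1005000 × 1.95% × 255/365 = £13691.4041
2033-09-13 to 2033-09-29: 17 days at 2.8% → £1005000 × 2.8% × 17/365 = £1310.6301
2033-09-30 to 2033-12-31: 93 days at 2.25% → £1005000 × 2.25% × 93/365 = £5761.5411
Total = £20763.5753

£20763.58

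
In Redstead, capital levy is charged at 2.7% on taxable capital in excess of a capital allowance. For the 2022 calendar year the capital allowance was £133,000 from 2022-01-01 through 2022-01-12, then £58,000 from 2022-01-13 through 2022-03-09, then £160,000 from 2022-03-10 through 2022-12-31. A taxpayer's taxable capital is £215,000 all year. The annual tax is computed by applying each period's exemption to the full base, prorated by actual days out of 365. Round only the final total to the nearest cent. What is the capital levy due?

2022-01-01 to 2022-01-12: 12 days, exemption £133,000 → (£215,000 − £133,000) × 2.7% × 12/365 = £72.7890
2022-01-13 to 2022-03-09: 56 days, exemption £58,000 → (£215,000 − £58,000) × 2.7% × 56/365 = £650.3671
2022-03-10 to 2022-12-31: 297 days, exemption £160,000 → (£215,000 − £160,000) × 2.7% × 297/365 = £1,208.3425
Total = £1,931.4986

£1,931.50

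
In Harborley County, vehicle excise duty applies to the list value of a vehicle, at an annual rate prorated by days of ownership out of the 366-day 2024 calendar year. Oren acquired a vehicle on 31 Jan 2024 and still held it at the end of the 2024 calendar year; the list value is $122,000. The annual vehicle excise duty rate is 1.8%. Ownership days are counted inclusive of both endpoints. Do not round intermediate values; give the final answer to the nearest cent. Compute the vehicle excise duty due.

$2,016.00

Days held (31 Jan – 31 Dec 2024): 336 out of 366
Tax = $122,000 × 1.8% × 336/366 = $2,016.0000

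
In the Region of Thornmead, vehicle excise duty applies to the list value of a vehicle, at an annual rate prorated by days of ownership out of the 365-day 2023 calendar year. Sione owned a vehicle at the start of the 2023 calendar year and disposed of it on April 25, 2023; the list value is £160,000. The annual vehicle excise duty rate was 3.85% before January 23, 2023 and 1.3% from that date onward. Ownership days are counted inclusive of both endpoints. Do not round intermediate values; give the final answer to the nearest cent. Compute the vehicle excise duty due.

January 1 – January 22, 2023: 22 days at 3.85% → £160,000 × 3.85% × 22/365 = £371.2877
January 23 – April 25, 2023: 93 days at 1.3% → £160,000 × 1.3% × 93/365 = £529.9726
Total = £901.2603

£901.26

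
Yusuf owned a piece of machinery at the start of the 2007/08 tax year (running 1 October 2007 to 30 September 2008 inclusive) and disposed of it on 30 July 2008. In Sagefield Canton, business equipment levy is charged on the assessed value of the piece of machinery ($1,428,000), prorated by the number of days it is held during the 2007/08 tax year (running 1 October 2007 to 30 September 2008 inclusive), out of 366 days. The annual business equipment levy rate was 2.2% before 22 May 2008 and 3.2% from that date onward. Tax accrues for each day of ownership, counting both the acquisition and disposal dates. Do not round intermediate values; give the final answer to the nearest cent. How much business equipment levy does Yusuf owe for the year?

1 October 2007 – 21 May 2008: 234 days at 2.2% → $1,428,000 × 2.2% × 234/366 = $20,085.6393
22 May – 30 July 2008: 70 days at 3.2% → $1,428,000 × 3.2% × 70/366 = $8,739.6721
Total = $28,825.3115

$28,825.31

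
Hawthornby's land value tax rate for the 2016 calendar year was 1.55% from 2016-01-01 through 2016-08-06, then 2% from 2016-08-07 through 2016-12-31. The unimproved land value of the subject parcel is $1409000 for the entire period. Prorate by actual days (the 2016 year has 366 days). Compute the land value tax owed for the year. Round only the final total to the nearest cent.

2016-01-01 to 2016-08-06: 219 days at 1.55% → $1409000 × 1.55% × 219/366 = $13067.8975
2016-08-07 to 2016-12-31: 147 days at 2% → $1409000 × 2% × 147/366 = $11318.1967
Total = $24386.0943

$24386.09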